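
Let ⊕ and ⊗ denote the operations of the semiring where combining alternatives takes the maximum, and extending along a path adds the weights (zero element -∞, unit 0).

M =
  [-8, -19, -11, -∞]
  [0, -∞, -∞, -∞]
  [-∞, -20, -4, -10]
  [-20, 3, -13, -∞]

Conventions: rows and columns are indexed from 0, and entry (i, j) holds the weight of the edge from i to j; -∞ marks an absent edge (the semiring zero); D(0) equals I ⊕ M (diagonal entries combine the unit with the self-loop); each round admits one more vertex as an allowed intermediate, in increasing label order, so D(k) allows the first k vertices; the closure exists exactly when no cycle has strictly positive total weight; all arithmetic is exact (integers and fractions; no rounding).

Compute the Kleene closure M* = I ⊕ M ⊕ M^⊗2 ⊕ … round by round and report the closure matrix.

D(0):
  [0, -19, -11, -∞]
  [0, 0, -∞, -∞]
  [-∞, -20, 0, -10]
  [-20, 3, -13, 0]
D(1):
  [0, -19, -11, -∞]
  [0, 0, -11, -∞]
  [-∞, -20, 0, -10]
  [-20, 3, -13, 0]
D(2):
  [0, -19, -11, -∞]
  [0, 0, -11, -∞]
  [-20, -20, 0, -10]
  [3, 3, -8, 0]
D(3):
  [0, -19, -11, -21]
  [0, 0, -11, -21]
  [-20, -20, 0, -10]
  [3, 3, -8, 0]
D(4):
  [0, -18, -11, -21]
  [0, 0, -11, -21]
  [-7, -7, 0, -10]
  [3, 3, -8, 0]
Answer: M* = [[0, -18, -11, -21], [0, 0, -11, -21], [-7, -7, 0, -10], [3, 3, -8, 0]]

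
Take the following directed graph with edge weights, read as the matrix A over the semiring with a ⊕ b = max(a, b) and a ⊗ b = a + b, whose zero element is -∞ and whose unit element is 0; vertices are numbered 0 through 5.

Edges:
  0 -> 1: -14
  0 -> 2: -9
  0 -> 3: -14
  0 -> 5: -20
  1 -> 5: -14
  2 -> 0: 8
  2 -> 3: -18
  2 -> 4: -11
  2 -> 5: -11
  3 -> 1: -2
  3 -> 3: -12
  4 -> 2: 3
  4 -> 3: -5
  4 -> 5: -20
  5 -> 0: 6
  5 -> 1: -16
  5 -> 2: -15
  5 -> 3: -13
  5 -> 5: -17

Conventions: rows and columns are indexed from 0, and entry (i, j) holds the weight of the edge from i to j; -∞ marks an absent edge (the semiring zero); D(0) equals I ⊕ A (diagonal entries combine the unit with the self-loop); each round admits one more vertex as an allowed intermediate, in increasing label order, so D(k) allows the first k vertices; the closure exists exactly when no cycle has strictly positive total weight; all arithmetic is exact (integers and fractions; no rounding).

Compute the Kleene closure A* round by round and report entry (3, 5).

D(0):
  [0, -14, -9, -14, -∞, -20]
  [-∞, 0, -∞, -∞, -∞, -14]
  [8, -∞, 0, -18, -11, -11]
  [-∞, -2, -∞, 0, -∞, -∞]
  [-∞, -∞, 3, -5, 0, -20]
  [6, -16, -15, -13, -∞, 0]
D(1):
  [0, -14, -9, -14, -∞, -20]
  [-∞, 0, -∞, -∞, -∞, -14]
  [8, -6, 0, -6, -11, -11]
  [-∞, -2, -∞, 0, -∞, -∞]
  [-∞, -∞, 3, -5, 0, -20]
  [6, -8, -3, -8, -∞, 0]
D(2):
  [0, -14, -9, -14, -∞, -20]
  [-∞, 0, -∞, -∞, -∞, -14]
  [8, -6, 0, -6, -11, -11]
  [-∞, -2, -∞, 0, -∞, -16]
  [-∞, -∞, 3, -5, 0, -20]
  [6, -8, -3, -8, -∞, 0]
D(3):
  [0, -14, -9, -14, -20, -20]
  [-∞, 0, -∞, -∞, -∞, -14]
  [8, -6, 0, -6, -11, -11]
  [-∞, -2, -∞, 0, -∞, -16]
  [11, -3, 3, -3, 0, -8]
  [6, -8, -3, -8, -14, 0]
D(4):
  [0, -14, -9, -14, -20, -20]
  [-∞, 0, -∞, -∞, -∞, -14]
  [8, -6, 0, -6, -11, -11]
  [-∞, -2, -∞, 0, -∞, -16]
  [11, -3, 3, -3, 0, -8]
  [6, -8, -3, -8, -14, 0]
D(5):
  [0, -14, -9, -14, -20, -20]
  [-∞, 0, -∞, -∞, -∞, -14]
  [8, -6, 0, -6, -11, -11]
  [-∞, -2, -∞, 0, -∞, -16]
  [11, -3, 3, -3, 0, -8]
  [6, -8, -3, -8, -14, 0]
D(6):
  [0, -14, -9, -14, -20, -20]
  [-8, 0, -17, -22, -28, -14]
  [8, -6, 0, -6, -11, -11]
  [-10, -2, -19, 0, -30, -16]
  [11, -3, 3, -3, 0, -8]
  [6, -8, -3, -8, -14, 0]
Answer: A*[3][5] = -16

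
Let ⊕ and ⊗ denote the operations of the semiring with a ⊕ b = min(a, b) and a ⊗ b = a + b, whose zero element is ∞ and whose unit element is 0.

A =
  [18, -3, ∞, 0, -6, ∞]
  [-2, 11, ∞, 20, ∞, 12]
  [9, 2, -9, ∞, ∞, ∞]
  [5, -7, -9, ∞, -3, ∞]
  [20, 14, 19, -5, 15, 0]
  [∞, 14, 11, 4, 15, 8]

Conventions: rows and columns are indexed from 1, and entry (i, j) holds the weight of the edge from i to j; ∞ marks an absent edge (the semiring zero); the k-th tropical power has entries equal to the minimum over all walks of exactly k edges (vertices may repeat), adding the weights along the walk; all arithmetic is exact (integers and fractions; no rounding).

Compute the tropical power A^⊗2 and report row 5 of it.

A^⊗2:
  [-5, -7, -9, -11, -3, -6]
  [9, -5, 11, -2, -8, 20]
  [0, -7, -18, 9, 3, 14]
  [-9, -7, -18, -8, -1, -3]
  [0, -12, -14, 4, -8, 8]
  [9, -3, -5, 10, 1, 15]
Answer: row 5 of A^⊗2 = [0, -12, -14, 4, -8, 8]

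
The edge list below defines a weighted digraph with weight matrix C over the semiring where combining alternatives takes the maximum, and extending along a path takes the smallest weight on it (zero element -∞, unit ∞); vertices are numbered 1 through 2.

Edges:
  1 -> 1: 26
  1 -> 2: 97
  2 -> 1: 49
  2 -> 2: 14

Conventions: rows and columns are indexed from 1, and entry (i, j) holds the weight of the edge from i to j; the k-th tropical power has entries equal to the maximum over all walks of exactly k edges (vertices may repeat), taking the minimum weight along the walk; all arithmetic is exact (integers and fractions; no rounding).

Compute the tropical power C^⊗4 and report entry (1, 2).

C^⊗2:
  [49, 26]
  [26, 49]
C^⊗3:
  [26, 49]
  [49, 26]
C^⊗4:
  [49, 26]
  [26, 49]
Key observation: the optimum is the walk 1->1->2->1->2, with weight 26 min 97 min 49 min 97 = 26.
Optimal value attained by: walk 1->1->2->1->2.
Answer: (C^⊗4)[1][2] = 26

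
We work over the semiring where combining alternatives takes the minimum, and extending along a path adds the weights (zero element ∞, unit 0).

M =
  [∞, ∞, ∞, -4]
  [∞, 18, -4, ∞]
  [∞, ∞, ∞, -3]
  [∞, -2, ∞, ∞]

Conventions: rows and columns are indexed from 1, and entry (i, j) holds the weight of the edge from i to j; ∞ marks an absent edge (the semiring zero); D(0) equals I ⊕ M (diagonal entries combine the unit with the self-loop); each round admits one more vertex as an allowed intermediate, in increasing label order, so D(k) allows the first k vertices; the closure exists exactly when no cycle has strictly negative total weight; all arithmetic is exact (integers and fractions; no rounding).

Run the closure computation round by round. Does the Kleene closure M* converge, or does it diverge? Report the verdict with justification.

D(0):
  [0, ∞, ∞, -4]
  [∞, 0, -4, ∞]
  [∞, ∞, 0, -3]
  [∞, -2, ∞, 0]
D(1):
  [0, ∞, ∞, -4]
  [∞, 0, -4, ∞]
  [∞, ∞, 0, -3]
  [∞, -2, ∞, 0]
D(2):
  [0, ∞, ∞, -4]
  [∞, 0, -4, ∞]
  [∞, ∞, 0, -3]
  [∞, -2, -6, 0]
Detection: at round 3, diagonal entry (4, 4) turns strictly negative.
Key observation: the cycle 4->2->3->4 has total weight (-2) + (-4) + (-3), which is strictly negative.
Answer: DIVERGES — negative cycle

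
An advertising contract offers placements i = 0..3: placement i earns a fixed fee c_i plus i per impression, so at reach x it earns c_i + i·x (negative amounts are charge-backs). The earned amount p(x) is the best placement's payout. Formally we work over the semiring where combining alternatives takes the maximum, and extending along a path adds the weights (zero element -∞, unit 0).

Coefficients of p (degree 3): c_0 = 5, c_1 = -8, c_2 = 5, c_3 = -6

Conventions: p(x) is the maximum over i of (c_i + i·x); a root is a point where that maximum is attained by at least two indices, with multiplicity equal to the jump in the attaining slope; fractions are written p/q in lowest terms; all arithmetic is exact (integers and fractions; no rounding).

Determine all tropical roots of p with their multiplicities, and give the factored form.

hull edge (i=0, c=5) to (i=2, c=5): slope 0, span 2
hull edge (i=2, c=5) to (i=3, c=-6): slope -11, span 1
Factored form: p(x) = -6 ⊗ (x ⊕ 0) ⊗ (x ⊕ 0) ⊗ (x ⊕ 11)
Answer: roots = 0 (mult 2), 11 (mult 1)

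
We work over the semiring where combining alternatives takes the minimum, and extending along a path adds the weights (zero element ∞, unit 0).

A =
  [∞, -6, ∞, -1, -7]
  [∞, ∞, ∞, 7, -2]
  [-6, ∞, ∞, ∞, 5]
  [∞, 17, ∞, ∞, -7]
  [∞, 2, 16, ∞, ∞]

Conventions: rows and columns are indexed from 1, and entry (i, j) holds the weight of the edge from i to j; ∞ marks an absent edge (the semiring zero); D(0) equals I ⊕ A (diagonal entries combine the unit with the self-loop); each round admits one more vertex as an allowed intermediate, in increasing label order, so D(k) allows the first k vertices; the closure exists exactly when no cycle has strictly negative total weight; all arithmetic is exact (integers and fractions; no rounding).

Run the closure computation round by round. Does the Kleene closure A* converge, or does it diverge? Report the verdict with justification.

D(0):
  [0, -6, ∞, -1, -7]
  [∞, 0, ∞, 7, -2]
  [-6, ∞, 0, ∞, 5]
  [∞, 17, ∞, 0, -7]
  [∞, 2, 16, ∞, 0]
D(1):
  [0, -6, ∞, -1, -7]
  [∞, 0, ∞, 7, -2]
  [-6, -12, 0, -7, -13]
  [∞, 17, ∞, 0, -7]
  [∞, 2, 16, ∞, 0]
D(2):
  [0, -6, ∞, -1, -8]
  [∞, 0, ∞, 7, -2]
  [-6, -12, 0, -7, -14]
  [∞, 17, ∞, 0, -7]
  [∞, 2, 16, 9, 0]
D(3):
  [0, -6, ∞, -1, -8]
  [∞, 0, ∞, 7, -2]
  [-6, -12, 0, -7, -14]
  [∞, 17, ∞, 0, -7]
  [10, 2, 16, 9, 0]
D(4):
  [0, -6, ∞, -1, -8]
  [∞, 0, ∞, 7, -2]
  [-6, -12, 0, -7, -14]
  [∞, 17, ∞, 0, -7]
  [10, 2, 16, 9, 0]
D(5):
  [0, -6, 8, -1, -8]
  [8, 0, 14, 7, -2]
  [-6, -12, 0, -7, -14]
  [3, -5, 9, 0, -7]
  [10, 2, 16, 9, 0]
Key observation: every diagonal entry stays at the unit through all rounds, so no improving cycle exists.
Answer: CONVERGES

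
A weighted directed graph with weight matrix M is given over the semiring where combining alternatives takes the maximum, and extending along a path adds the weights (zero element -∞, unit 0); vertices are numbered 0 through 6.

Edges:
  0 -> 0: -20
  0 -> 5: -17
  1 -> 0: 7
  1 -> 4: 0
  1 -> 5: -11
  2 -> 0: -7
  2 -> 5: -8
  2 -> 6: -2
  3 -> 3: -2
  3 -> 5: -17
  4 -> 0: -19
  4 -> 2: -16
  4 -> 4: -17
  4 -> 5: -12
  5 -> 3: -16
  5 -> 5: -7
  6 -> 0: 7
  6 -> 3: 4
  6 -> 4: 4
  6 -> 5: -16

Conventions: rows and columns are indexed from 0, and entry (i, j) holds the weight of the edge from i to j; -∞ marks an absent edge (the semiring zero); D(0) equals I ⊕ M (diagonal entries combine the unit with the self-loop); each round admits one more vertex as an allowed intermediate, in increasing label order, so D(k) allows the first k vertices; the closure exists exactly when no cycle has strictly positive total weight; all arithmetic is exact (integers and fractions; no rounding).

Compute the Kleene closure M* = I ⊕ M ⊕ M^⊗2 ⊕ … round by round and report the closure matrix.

D(0):
  [0, -∞, -∞, -∞, -∞, -17, -∞]
  [7, 0, -∞, -∞, 0, -11, -∞]
  [-7, -∞, 0, -∞, -∞, -8, -2]
  [-∞, -∞, -∞, 0, -∞, -17, -∞]
  [-19, -∞, -16, -∞, 0, -12, -∞]
  [-∞, -∞, -∞, -16, -∞, 0, -∞]
  [7, -∞, -∞, 4, 4, -16, 0]
D(1):
  [0, -∞, -∞, -∞, -∞, -17, -∞]
  [7, 0, -∞, -∞, 0, -10, -∞]
  [-7, -∞, 0, -∞, -∞, -8, -2]
  [-∞, -∞, -∞, 0, -∞, -17, -∞]
  [-19, -∞, -16, -∞, 0, -12, -∞]
  [-∞, -∞, -∞, -16, -∞, 0, -∞]
  [7, -∞, -∞, 4, 4, -10, 0]
D(2):
  [0, -∞, -∞, -∞, -∞, -17, -∞]
  [7, 0, -∞, -∞, 0, -10, -∞]
  [-7, -∞, 0, -∞, -∞, -8, -2]
  [-∞, -∞, -∞, 0, -∞, -17, -∞]
  [-19, -∞, -16, -∞, 0, -12, -∞]
  [-∞, -∞, -∞, -16, -∞, 0, -∞]
  [7, -∞, -∞, 4, 4, -10, 0]
D(3):
  [0, -∞, -∞, -∞, -∞, -17, -∞]
  [7, 0, -∞, -∞, 0, -10, -∞]
  [-7, -∞, 0, -∞, -∞, -8, -2]
  [-∞, -∞, -∞, 0, -∞, -17, -∞]
  [-19, -∞, -16, -∞, 0, -12, -18]
  [-∞, -∞, -∞, -16, -∞, 0, -∞]
  [7, -∞, -∞, 4, 4, -10, 0]
D(4):
  [0, -∞, -∞, -∞, -∞, -17, -∞]
  [7, 0, -∞, -∞, 0, -10, -∞]
  [-7, -∞, 0, -∞, -∞, -8, -2]
  [-∞, -∞, -∞, 0, -∞, -17, -∞]
  [-19, -∞, -16, -∞, 0, -12, -18]
  [-∞, -∞, -∞, -16, -∞, 0, -∞]
  [7, -∞, -∞, 4, 4, -10, 0]
D(5):
  [0, -∞, -∞, -∞, -∞, -17, -∞]
  [7, 0, -16, -∞, 0, -10, -18]
  [-7, -∞, 0, -∞, -∞, -8, -2]
  [-∞, -∞, -∞, 0, -∞, -17, -∞]
  [-19, -∞, -16, -∞, 0, -12, -18]
  [-∞, -∞, -∞, -16, -∞, 0, -∞]
  [7, -∞, -12, 4, 4, -8, 0]
D(6):
  [0, -∞, -∞, -33, -∞, -17, -∞]
  [7, 0, -16, -26, 0, -10, -18]
  [-7, -∞, 0, -24, -∞, -8, -2]
  [-∞, -∞, -∞, 0, -∞, -17, -∞]
  [-19, -∞, -16, -28, 0, -12, -18]
  [-∞, -∞, -∞, -16, -∞, 0, -∞]
  [7, -∞, -12, 4, 4, -8, 0]
D(7):
  [0, -∞, -∞, -33, -∞, -17, -∞]
  [7, 0, -16, -14, 0, -10, -18]
  [5, -∞, 0, 2, 2, -8, -2]
  [-∞, -∞, -∞, 0, -∞, -17, -∞]
  [-11, -∞, -16, -14, 0, -12, -18]
  [-∞, -∞, -∞, -16, -∞, 0, -∞]
  [7, -∞, -12, 4, 4, -8, 0]
Answer: M* = [[0, -∞, -∞, -33, -∞, -17, -∞], [7, 0, -16, -14, 0, -10, -18], [5, -∞, 0, 2, 2, -8, -2], [-∞, -∞, -∞, 0, -∞, -17, -∞], [-11, -∞, -16, -14, 0, -12, -18], [-∞, -∞, -∞, -16, -∞, 0, -∞], [7, -∞, -12, 4, 4, -8, 0]]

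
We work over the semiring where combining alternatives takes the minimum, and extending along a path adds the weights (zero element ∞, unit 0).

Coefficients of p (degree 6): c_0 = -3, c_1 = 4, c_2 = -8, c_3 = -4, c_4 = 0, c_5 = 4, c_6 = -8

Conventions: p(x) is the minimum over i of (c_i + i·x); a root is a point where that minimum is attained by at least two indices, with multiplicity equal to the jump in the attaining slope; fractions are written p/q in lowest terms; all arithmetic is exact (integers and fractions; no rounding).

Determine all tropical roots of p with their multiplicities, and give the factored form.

hull edge (i=0, c=-3) to (i=2, c=-8): slope -5/2, span 2
hull edge (i=2, c=-8) to (i=6, c=-8): slope 0, span 4
Factored form: p(x) = -8 ⊗ (x ⊕ 0) ⊗ (x ⊕ 0) ⊗ (x ⊕ 0) ⊗ (x ⊕ 0) ⊗ (x ⊕ 5/2) ⊗ (x ⊕ 5/2)
Answer: roots = 0 (mult 4), 5/2 (mult 2)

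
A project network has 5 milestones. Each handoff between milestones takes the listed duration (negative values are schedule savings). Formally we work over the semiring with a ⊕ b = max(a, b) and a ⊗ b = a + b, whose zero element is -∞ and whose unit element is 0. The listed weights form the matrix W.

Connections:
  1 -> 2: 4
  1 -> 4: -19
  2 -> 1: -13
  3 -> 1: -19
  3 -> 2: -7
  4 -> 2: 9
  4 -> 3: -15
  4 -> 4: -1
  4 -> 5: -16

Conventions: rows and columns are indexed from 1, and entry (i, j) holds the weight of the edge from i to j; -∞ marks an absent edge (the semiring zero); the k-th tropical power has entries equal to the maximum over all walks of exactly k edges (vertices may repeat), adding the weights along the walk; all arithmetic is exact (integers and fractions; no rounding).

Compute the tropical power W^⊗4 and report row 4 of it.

W^⊗2:
  [-9, -10, -34, -20, -35]
  [-∞, -9, -∞, -32, -∞]
  [-20, -15, -∞, -38, -∞]
  [-4, 8, -16, -2, -17]
  [-∞, -∞, -∞, -∞, -∞]
W^⊗3:
  [-23, -5, -35, -21, -36]
  [-22, -23, -47, -33, -48]
  [-28, -16, -53, -39, -54]
  [-5, 7, -17, -3, -18]
  [-∞, -∞, -∞, -∞, -∞]
W^⊗4:
  [-18, -12, -36, -22, -37]
  [-36, -18, -48, -34, -49]
  [-29, -24, -54, -40, -55]
  [-6, 6, -18, -4, -19]
  [-∞, -∞, -∞, -∞, -∞]
Answer: row 4 of W^⊗4 = [-6, 6, -18, -4, -19]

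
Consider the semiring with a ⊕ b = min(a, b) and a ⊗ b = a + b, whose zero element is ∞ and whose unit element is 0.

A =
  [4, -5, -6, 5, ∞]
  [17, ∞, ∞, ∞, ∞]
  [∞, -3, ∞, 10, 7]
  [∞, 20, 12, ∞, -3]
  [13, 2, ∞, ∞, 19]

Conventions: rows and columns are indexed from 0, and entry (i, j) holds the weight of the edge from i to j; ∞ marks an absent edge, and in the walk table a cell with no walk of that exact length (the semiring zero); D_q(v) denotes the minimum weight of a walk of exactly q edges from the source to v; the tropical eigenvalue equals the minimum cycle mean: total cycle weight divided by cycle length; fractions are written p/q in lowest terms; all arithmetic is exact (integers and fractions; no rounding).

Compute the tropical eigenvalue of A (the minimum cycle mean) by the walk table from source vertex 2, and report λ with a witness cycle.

q=0: [∞, ∞, 0, ∞, ∞]
q=1: [∞, -3, ∞, 10, 7]
q=2: [14, 9, 22, ∞, 7]
q=3: [18, 9, 8, 19, 26]
q=4: [22, 5, 12, 18, 15]
q=5: [22, 9, 16, 22, 15]
Optimal cycle mean attained by: cycle 0->2->1->0, total (-6) + (-3) + 17, length 3.
Answer: λ = 8/3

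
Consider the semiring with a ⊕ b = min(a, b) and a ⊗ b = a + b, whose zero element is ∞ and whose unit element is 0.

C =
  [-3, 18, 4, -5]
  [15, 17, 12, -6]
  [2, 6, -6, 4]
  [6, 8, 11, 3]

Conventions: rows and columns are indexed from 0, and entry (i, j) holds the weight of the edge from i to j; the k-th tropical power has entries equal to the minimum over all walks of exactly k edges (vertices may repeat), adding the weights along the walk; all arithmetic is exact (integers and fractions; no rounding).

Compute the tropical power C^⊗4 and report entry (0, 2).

C^⊗2:
  [-6, 3, -2, -8]
  [0, 2, 5, -3]
  [-4, 0, -12, -3]
  [3, 11, 5, 1]
C^⊗3:
  [-9, 0, -8, -11]
  [-3, 5, -1, -5]
  [-10, -6, -18, -9]
  [0, 9, -1, -2]
C^⊗4:
  [-12, -3, -14, -14]
  [-6, 3, -7, -8]
  [-16, -12, -24, -15]
  [-3, 5, -7, -5]
Key observation: the optimum is the walk 0->2->2->2->2, with weight 4 + (-6) + (-6) + (-6) = -14.
Optimal value attained by: walk 0->2->2->2->2.
Answer: (C^⊗4)[0][2] = -14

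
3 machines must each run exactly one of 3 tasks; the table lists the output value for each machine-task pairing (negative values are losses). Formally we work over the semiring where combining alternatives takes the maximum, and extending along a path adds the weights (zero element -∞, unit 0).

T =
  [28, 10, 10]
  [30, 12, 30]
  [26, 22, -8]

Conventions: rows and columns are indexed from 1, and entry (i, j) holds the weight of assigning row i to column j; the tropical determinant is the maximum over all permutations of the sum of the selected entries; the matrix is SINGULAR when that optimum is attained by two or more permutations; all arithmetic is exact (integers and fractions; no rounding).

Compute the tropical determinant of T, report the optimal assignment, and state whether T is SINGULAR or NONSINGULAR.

σ = (1, 2, 3): 28 + 12 + (-8) = 32
σ = (1, 3, 2): 28 + 30 + 22 = 80
σ = (2, 1, 3): 10 + 30 + (-8) = 32
σ = (2, 3, 1): 10 + 30 + 26 = 66
σ = (3, 1, 2): 10 + 30 + 22 = 62
σ = (3, 2, 1): 10 + 12 + 26 = 48
Optimal value attained by: σ = (1, 3, 2).
Answer: det⊕(T) = 80; verdict: NONSINGULAR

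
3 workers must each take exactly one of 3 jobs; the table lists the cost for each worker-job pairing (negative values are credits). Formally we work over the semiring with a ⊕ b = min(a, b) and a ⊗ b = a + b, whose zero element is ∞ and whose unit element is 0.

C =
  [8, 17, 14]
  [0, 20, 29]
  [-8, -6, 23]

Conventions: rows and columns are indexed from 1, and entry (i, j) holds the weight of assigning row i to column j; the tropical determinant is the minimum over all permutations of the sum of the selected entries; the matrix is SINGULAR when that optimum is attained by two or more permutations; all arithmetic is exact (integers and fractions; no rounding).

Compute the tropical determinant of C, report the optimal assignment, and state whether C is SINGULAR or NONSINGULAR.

σ = (1, 2, 3): 8 + 20 + 23 = 51
σ = (1, 3, 2): 8 + 29 + (-6) = 31
σ = (2, 1, 3): 17 + 0 + 23 = 40
σ = (2, 3, 1): 17 + 29 + (-8) = 38
σ = (3, 1, 2): 14 + 0 + (-6) = 8
σ = (3, 2, 1): 14 + 20 + (-8) = 26
Optimal value attained by: σ = (3, 1, 2).
Answer: det⊕(C) = 8; verdict: NONSINGULAR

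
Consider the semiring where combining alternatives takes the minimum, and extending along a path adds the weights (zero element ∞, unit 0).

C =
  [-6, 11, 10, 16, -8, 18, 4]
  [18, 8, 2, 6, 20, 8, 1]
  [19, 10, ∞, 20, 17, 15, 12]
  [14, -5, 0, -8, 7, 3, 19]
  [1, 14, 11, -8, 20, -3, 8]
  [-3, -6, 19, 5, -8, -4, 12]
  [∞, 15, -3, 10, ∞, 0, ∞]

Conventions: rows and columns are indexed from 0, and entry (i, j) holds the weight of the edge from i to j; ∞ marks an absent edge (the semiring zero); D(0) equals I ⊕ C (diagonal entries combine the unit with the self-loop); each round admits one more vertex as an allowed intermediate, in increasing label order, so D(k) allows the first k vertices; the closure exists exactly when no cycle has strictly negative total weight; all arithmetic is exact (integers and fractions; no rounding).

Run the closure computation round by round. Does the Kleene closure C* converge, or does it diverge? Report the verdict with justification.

Detection: at round 0, diagonal entry (0, 0) turns strictly negative.
Key observation: the cycle 0->0 has total weight (-6), which is strictly negative.
Answer: DIVERGES — negative cycle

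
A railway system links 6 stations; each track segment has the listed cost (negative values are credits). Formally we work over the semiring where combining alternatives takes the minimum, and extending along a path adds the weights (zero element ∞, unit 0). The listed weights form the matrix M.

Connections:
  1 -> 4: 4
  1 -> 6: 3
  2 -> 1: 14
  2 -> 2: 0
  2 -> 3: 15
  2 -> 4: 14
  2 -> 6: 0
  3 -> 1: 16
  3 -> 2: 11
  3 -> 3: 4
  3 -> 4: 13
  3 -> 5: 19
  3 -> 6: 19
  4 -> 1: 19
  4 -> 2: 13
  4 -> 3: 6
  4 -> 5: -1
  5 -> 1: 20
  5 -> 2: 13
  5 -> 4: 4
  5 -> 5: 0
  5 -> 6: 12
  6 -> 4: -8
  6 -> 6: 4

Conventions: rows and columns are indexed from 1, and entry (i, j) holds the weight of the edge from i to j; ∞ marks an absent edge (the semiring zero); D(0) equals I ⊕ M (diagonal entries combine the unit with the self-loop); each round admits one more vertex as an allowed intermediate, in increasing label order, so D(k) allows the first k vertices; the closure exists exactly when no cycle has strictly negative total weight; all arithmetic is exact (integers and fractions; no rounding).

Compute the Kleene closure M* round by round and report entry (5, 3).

D(0):
  [0, ∞, ∞, 4, ∞, 3]
  [14, 0, 15, 14, ∞, 0]
  [16, 11, 0, 13, 19, 19]
  [19, 13, 6, 0, -1, ∞]
  [20, 13, ∞, 4, 0, 12]
  [∞, ∞, ∞, -8, ∞, 0]
D(1):
  [0, ∞, ∞, 4, ∞, 3]
  [14, 0, 15, 14, ∞, 0]
  [16, 11, 0, 13, 19, 19]
  [19, 13, 6, 0, -1, 22]
  [20, 13, ∞, 4, 0, 12]
  [∞, ∞, ∞, -8, ∞, 0]
D(2):
  [0, ∞, ∞, 4, ∞, 3]
  [14, 0, 15, 14, ∞, 0]
  [16, 11, 0, 13, 19, 11]
  [19, 13, 6, 0, -1, 13]
  [20, 13, 28, 4, 0, 12]
  [∞, ∞, ∞, -8, ∞, 0]
D(3):
  [0, ∞, ∞, 4, ∞, 3]
  [14, 0, 15, 14, 34, 0]
  [16, 11, 0, 13, 19, 11]
  [19, 13, 6, 0, -1, 13]
  [20, 13, 28, 4, 0, 12]
  [∞, ∞, ∞, -8, ∞, 0]
D(4):
  [0, 17, 10, 4, 3, 3]
  [14, 0, 15, 14, 13, 0]
  [16, 11, 0, 13, 12, 11]
  [19, 13, 6, 0, -1, 13]
  [20, 13, 10, 4, 0, 12]
  [11, 5, -2, -8, -9, 0]
D(5):
  [0, 16, 10, 4, 3, 3]
  [14, 0, 15, 14, 13, 0]
  [16, 11, 0, 13, 12, 11]
  [19, 12, 6, 0, -1, 11]
  [20, 13, 10, 4, 0, 12]
  [11, 4, -2, -8, -9, 0]
D(6):
  [0, 7, 1, -5, -6, 3]
  [11, 0, -2, -8, -9, 0]
  [16, 11, 0, 3, 2, 11]
  [19, 12, 6, 0, -1, 11]
  [20, 13, 10, 4, 0, 12]
  [11, 4, -2, -8, -9, 0]
Answer: M*[5][3] = 10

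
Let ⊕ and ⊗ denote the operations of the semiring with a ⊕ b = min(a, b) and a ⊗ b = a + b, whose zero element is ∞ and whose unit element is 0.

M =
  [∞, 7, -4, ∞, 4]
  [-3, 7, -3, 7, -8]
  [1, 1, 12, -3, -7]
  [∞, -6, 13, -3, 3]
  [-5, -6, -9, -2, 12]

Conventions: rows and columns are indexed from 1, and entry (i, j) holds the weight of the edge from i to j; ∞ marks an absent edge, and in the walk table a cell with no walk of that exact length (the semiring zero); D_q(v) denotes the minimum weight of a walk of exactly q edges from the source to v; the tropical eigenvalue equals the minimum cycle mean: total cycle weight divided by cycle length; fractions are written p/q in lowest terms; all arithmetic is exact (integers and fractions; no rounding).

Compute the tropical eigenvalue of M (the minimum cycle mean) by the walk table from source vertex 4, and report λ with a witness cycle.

q=0: [∞, ∞, ∞, 0, ∞]
q=1: [∞, -6, 13, -3, 3]
q=2: [-9, -9, -9, -6, -14]
q=3: [-19, -20, -23, -16, -17]
q=4: [-23, -23, -26, -26, -30]
q=5: [-35, -36, -39, -32, -33]
Optimal cycle mean attained by: cycle 3->5->3, total (-7) + (-9), length 2.
Answer: λ = -8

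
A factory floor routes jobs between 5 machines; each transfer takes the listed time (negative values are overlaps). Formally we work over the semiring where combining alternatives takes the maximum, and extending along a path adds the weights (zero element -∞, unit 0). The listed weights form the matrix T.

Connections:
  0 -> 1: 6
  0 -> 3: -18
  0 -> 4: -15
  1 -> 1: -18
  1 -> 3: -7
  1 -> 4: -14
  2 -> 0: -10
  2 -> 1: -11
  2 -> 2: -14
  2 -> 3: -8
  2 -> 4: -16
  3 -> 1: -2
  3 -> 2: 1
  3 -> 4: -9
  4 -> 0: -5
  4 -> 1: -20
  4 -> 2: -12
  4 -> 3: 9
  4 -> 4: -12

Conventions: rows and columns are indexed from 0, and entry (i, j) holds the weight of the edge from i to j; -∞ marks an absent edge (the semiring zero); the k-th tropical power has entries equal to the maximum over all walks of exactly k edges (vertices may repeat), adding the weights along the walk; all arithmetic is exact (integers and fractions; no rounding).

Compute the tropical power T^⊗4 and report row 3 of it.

T^⊗2:
  [-20, -12, -17, -1, -8]
  [-19, -9, -6, -5, -16]
  [-21, -4, -7, -7, -17]
  [-9, -10, -13, 0, -15]
  [-17, 7, 10, -3, 0]
T^⊗3:
  [-13, -3, 0, 1, -10]
  [-16, -7, -4, -7, -14]
  [-17, -9, -6, -8, -16]
  [-20, -2, 1, -6, -9]
  [0, -1, -2, 9, -6]
T^⊗4:
  [-10, -1, 2, -1, -8]
  [-14, -9, -6, -5, -16]
  [-16, -10, -7, -7, -17]
  [-9, -8, -5, 0, -15]
  [-11, 7, 10, 3, 0]
Answer: row 3 of T^⊗4 = [-9, -8, -5, 0, -15]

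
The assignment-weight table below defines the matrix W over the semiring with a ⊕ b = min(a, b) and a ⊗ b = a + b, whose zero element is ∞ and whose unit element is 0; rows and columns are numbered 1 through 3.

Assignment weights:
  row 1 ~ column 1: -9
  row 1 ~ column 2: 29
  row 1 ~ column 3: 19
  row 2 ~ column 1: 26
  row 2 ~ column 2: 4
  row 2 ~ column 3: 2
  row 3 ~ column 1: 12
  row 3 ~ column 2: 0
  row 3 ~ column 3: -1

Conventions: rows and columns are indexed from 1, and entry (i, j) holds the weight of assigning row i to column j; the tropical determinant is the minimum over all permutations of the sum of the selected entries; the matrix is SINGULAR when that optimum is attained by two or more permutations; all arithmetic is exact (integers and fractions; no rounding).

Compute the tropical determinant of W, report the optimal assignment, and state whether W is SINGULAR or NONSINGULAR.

σ = (1, 2, 3): (-9) + 4 + (-1) = -6
σ = (1, 3, 2): (-9) + 2 + 0 = -7
σ = (2, 1, 3): 29 + 26 + (-1) = 54
σ = (2, 3, 1): 29 + 2 + 12 = 43
σ = (3, 1, 2): 19 + 26 + 0 = 45
σ = (3, 2, 1): 19 + 4 + 12 = 35
Optimal value attained by: σ = (1, 3, 2).
Answer: det⊕(W) = -7; verdict: NONSINGULAR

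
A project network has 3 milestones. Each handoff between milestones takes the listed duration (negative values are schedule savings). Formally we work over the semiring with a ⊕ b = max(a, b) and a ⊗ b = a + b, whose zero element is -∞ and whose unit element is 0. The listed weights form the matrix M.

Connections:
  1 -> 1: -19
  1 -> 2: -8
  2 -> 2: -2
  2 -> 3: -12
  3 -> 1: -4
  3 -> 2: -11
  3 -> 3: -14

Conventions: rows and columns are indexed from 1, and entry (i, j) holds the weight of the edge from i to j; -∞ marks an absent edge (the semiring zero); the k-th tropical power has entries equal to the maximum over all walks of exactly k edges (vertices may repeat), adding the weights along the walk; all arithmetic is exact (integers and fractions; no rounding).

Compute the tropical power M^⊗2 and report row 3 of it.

M^⊗2:
  [-38, -10, -20]
  [-16, -4, -14]
  [-18, -12, -23]
Answer: row 3 of M^⊗2 = [-18, -12, -23]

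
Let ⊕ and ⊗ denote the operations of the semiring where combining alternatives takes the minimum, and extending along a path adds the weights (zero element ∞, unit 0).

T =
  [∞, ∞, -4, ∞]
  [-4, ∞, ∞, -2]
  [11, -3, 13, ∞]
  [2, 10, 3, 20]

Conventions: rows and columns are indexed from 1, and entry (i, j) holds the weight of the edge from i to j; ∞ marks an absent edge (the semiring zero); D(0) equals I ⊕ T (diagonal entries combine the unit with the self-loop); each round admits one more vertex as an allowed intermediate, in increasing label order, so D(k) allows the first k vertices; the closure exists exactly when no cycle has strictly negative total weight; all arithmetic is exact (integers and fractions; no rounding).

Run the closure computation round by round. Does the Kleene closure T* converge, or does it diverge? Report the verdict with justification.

D(0):
  [0, ∞, -4, ∞]
  [-4, 0, ∞, -2]
  [11, -3, 0, ∞]
  [2, 10, 3, 0]
D(1):
  [0, ∞, -4, ∞]
  [-4, 0, -8, -2]
  [11, -3, 0, ∞]
  [2, 10, -2, 0]
Detection: at round 2, diagonal entry (3, 3) turns strictly negative.
Key observation: the cycle 3->2->1->3 has total weight (-3) + (-4) + (-4), which is strictly negative.
Answer: DIVERGES — negative cycle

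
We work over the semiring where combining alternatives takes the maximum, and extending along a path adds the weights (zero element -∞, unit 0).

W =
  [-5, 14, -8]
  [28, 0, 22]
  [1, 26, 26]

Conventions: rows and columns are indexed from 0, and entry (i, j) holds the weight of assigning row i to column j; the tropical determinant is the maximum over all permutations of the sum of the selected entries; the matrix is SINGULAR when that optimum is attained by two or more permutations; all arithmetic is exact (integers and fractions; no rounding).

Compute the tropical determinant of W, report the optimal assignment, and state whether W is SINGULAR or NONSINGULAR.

σ = (0, 1, 2): (-5) + 0 + 26 = 21
σ = (0, 2, 1): (-5) + 22 + 26 = 43
σ = (1, 0, 2): 14 + 28 + 26 = 68
σ = (1, 2, 0): 14 + 22 + 1 = 37
σ = (2, 0, 1): (-8) + 28 + 26 = 46
σ = (2, 1, 0): (-8) + 0 + 1 = -7
Optimal value attained by: σ = (1, 0, 2).
Answer: det⊕(W) = 68; verdict: NONSINGULAR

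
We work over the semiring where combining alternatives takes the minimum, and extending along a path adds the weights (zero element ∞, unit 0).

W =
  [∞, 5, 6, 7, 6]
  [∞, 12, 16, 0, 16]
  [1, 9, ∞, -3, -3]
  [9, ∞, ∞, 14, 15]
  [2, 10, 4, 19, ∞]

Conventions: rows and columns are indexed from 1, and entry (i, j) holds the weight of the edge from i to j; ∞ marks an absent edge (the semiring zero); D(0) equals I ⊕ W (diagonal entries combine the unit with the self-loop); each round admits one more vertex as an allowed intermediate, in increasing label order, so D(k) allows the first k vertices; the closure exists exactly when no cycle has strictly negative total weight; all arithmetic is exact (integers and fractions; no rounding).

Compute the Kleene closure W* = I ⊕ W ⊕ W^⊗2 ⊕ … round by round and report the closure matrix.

D(0):
  [0, 5, 6, 7, 6]
  [∞, 0, 16, 0, 16]
  [1, 9, 0, -3, -3]
  [9, ∞, ∞, 0, 15]
  [2, 10, 4, 19, 0]
D(1):
  [0, 5, 6, 7, 6]
  [∞, 0, 16, 0, 16]
  [1, 6, 0, -3, -3]
  [9, 14, 15, 0, 15]
  [2, 7, 4, 9, 0]
D(2):
  [0, 5, 6, 5, 6]
  [∞, 0, 16, 0, 16]
  [1, 6, 0, -3, -3]
  [9, 14, 15, 0, 15]
  [2, 7, 4, 7, 0]
D(3):
  [0, 5, 6, 3, 3]
  [17, 0, 16, 0, 13]
  [1, 6, 0, -3, -3]
  [9, 14, 15, 0, 12]
  [2, 7, 4, 1, 0]
D(4):
  [0, 5, 6, 3, 3]
  [9, 0, 15, 0, 12]
  [1, 6, 0, -3, -3]
  [9, 14, 15, 0, 12]
  [2, 7, 4, 1, 0]
D(5):
  [0, 5, 6, 3, 3]
  [9, 0, 15, 0, 12]
  [-1, 4, 0, -3, -3]
  [9, 14, 15, 0, 12]
  [2, 7, 4, 1, 0]
Answer: W* = [[0, 5, 6, 3, 3], [9, 0, 15, 0, 12], [-1, 4, 0, -3, -3], [9, 14, 15, 0, 12], [2, 7, 4, 1, 0]]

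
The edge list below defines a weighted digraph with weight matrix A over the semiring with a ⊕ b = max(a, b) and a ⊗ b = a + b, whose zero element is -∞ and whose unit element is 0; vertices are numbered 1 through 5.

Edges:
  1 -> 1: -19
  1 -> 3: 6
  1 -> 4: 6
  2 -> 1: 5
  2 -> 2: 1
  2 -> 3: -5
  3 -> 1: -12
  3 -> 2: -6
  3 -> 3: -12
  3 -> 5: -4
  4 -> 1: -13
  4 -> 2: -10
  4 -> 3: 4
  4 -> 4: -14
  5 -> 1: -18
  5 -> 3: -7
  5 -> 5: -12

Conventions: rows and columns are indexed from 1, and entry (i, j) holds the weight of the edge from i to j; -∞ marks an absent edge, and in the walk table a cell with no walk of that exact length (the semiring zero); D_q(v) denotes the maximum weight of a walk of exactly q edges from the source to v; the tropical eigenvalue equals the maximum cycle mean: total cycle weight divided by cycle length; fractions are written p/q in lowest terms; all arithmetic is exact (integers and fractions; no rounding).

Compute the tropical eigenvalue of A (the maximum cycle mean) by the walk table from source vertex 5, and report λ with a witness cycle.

q=0: [-∞, -∞, -∞, -∞, 0]
q=1: [-18, -∞, -7, -∞, -12]
q=2: [-19, -13, -12, -12, -11]
q=3: [-8, -12, -8, -13, -16]
q=4: [-7, -11, -2, -2, -12]
q=5: [-6, -8, 2, -1, -6]
Optimal cycle mean attained by: cycle 1->4->3->2->1, total 6 + 4 + (-6) + 5, length 4.
Answer: λ = 9/4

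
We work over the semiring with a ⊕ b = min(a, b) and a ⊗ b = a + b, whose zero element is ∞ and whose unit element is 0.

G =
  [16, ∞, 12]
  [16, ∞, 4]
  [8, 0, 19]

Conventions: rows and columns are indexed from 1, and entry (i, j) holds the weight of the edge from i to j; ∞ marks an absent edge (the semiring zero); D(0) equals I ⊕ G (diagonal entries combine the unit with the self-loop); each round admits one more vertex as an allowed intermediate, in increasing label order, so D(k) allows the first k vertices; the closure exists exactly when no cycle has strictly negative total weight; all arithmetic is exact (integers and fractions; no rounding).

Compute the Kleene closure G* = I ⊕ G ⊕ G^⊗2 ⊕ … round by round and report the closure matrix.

D(0):
  [0, ∞, 12]
  [16, 0, 4]
  [8, 0, 0]
D(1):
  [0, ∞, 12]
  [16, 0, 4]
  [8, 0, 0]
D(2):
  [0, ∞, 12]
  [16, 0, 4]
  [8, 0, 0]
D(3):
  [0, 12, 12]
  [12, 0, 4]
  [8, 0, 0]
Answer: G* = [[0, 12, 12], [12, 0, 4], [8, 0, 0]]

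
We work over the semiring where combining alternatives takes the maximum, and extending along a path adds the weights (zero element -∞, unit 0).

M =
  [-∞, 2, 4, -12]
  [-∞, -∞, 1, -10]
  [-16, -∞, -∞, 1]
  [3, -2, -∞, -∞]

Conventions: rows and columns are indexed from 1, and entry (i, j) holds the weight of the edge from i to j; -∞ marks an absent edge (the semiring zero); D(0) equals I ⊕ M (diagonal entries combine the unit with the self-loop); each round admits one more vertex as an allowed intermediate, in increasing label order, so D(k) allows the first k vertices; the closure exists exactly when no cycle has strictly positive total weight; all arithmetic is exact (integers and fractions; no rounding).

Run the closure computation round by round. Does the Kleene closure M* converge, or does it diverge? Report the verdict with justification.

D(0):
  [0, 2, 4, -12]
  [-∞, 0, 1, -10]
  [-16, -∞, 0, 1]
  [3, -2, -∞, 0]
D(1):
  [0, 2, 4, -12]
  [-∞, 0, 1, -10]
  [-16, -14, 0, 1]
  [3, 5, 7, 0]
D(2):
  [0, 2, 4, -8]
  [-∞, 0, 1, -10]
  [-16, -14, 0, 1]
  [3, 5, 7, 0]
Detection: at round 3, diagonal entry (4, 4) turns strictly positive.
Key observation: the cycle 4->1->2->3->4 has total weight 3 + 2 + 1 + 1, which is strictly positive.
Answer: DIVERGES — positive cycle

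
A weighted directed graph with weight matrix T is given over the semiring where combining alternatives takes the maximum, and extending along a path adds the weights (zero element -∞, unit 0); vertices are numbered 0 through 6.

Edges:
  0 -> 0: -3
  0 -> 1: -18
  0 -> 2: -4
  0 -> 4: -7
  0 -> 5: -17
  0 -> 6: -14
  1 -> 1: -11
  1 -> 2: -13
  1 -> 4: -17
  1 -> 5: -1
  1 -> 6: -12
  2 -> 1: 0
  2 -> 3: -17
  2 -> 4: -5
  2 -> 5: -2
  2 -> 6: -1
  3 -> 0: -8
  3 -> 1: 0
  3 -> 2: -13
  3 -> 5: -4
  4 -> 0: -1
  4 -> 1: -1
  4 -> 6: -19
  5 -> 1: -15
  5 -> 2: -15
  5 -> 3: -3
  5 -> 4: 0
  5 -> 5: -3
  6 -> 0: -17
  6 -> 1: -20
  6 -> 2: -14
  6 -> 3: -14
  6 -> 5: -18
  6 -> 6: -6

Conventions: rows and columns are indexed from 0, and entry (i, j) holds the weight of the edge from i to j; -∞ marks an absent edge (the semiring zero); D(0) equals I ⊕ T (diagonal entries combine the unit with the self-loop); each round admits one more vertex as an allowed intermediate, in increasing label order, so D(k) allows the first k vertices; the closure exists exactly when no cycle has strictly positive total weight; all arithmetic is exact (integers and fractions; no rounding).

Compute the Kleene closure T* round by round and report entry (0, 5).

D(0):
  [0, -18, -4, -∞, -7, -17, -14]
  [-∞, 0, -13, -∞, -17, -1, -12]
  [-∞, 0, 0, -17, -5, -2, -1]
  [-8, 0, -13, 0, -∞, -4, -∞]
  [-1, -1, -∞, -∞, 0, -∞, -19]
  [-∞, -15, -15, -3, 0, 0, -∞]
  [-17, -20, -14, -14, -∞, -18, 0]
D(1):
  [0, -18, -4, -∞, -7, -17, -14]
  [-∞, 0, -13, -∞, -17, -1, -12]
  [-∞, 0, 0, -17, -5, -2, -1]
  [-8, 0, -12, 0, -15, -4, -22]
  [-1, -1, -5, -∞, 0, -18, -15]
  [-∞, -15, -15, -3, 0, 0, -∞]
  [-17, -20, -14, -14, -24, -18, 0]
D(2):
  [0, -18, -4, -∞, -7, -17, -14]
  [-∞, 0, -13, -∞, -17, -1, -12]
  [-∞, 0, 0, -17, -5, -1, -1]
  [-8, 0, -12, 0, -15, -1, -12]
  [-1, -1, -5, -∞, 0, -2, -13]
  [-∞, -15, -15, -3, 0, 0, -27]
  [-17, -20, -14, -14, -24, -18, 0]
D(3):
  [0, -4, -4, -21, -7, -5, -5]
  [-∞, 0, -13, -30, -17, -1, -12]
  [-∞, 0, 0, -17, -5, -1, -1]
  [-8, 0, -12, 0, -15, -1, -12]
  [-1, -1, -5, -22, 0, -2, -6]
  [-∞, -15, -15, -3, 0, 0, -16]
  [-17, -14, -14, -14, -19, -15, 0]
D(4):
  [0, -4, -4, -21, -7, -5, -5]
  [-38, 0, -13, -30, -17, -1, -12]
  [-25, 0, 0, -17, -5, -1, -1]
  [-8, 0, -12, 0, -15, -1, -12]
  [-1, -1, -5, -22, 0, -2, -6]
  [-11, -3, -15, -3, 0, 0, -15]
  [-17, -14, -14, -14, -19, -15, 0]
D(5):
  [0, -4, -4, -21, -7, -5, -5]
  [-18, 0, -13, -30, -17, -1, -12]
  [-6, 0, 0, -17, -5, -1, -1]
  [-8, 0, -12, 0, -15, -1, -12]
  [-1, -1, -5, -22, 0, -2, -6]
  [-1, -1, -5, -3, 0, 0, -6]
  [-17, -14, -14, -14, -19, -15, 0]
D(6):
  [0, -4, -4, -8, -5, -5, -5]
  [-2, 0, -6, -4, -1, -1, -7]
  [-2, 0, 0, -4, -1, -1, -1]
  [-2, 0, -6, 0, -1, -1, -7]
  [-1, -1, -5, -5, 0, -2, -6]
  [-1, -1, -5, -3, 0, 0, -6]
  [-16, -14, -14, -14, -15, -15, 0]
D(7):
  [0, -4, -4, -8, -5, -5, -5]
  [-2, 0, -6, -4, -1, -1, -7]
  [-2, 0, 0, -4, -1, -1, -1]
  [-2, 0, -6, 0, -1, -1, -7]
  [-1, -1, -5, -5, 0, -2, -6]
  [-1, -1, -5, -3, 0, 0, -6]
  [-16, -14, -14, -14, -15, -15, 0]
Answer: T*[0][5] = -5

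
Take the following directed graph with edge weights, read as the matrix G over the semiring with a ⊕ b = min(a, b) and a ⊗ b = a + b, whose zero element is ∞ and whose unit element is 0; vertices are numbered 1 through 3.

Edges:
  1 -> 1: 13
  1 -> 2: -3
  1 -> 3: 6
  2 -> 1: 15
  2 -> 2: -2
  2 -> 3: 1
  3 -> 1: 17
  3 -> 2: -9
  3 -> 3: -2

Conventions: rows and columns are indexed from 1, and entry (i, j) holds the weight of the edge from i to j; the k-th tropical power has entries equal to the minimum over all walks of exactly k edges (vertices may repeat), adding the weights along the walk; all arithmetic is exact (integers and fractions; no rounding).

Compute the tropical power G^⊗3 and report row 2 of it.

G^⊗2:
  [12, -5, -2]
  [13, -8, -1]
  [6, -11, -8]
G^⊗3:
  [10, -11, -4]
  [7, -10, -7]
  [4, -17, -10]
Answer: row 2 of G^⊗3 = [7, -10, -7]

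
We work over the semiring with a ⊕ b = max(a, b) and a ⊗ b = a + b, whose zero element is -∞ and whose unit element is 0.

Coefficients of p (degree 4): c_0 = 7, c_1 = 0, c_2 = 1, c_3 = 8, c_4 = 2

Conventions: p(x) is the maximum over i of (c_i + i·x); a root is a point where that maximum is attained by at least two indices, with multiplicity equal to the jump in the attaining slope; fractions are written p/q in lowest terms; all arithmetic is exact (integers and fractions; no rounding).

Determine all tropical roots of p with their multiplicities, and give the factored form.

hull edge (i=0, c=7) to (i=3, c=8): slope 1/3, span 3
hull edge (i=3, c=8) to (i=4, c=2): slope -6, span 1
Factored form: p(x) = 2 ⊗ (x ⊕ (-1/3)) ⊗ (x ⊕ (-1/3)) ⊗ (x ⊕ (-1/3)) ⊗ (x ⊕ 6)
Answer: roots = -1/3 (mult 3), 6 (mult 1)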